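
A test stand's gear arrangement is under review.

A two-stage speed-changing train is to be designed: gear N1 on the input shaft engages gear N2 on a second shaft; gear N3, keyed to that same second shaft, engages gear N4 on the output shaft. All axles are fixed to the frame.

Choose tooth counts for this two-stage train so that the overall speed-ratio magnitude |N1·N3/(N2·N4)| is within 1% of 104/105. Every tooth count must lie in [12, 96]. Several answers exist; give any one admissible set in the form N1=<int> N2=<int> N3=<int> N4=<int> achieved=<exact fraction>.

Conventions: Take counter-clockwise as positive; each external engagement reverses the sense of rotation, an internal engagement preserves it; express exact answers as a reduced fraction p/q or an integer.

topology: fixed-axis compound train — 2 stages, target 104/105
target = 104/105 in lowest terms: an exact hit needs N1·N3 = k·104 and N2·N4 = k·105 for one integer k, every count in [12, 96]; additionally prefer no 1:1 stage (N1 ≠ N2, N3 ≠ N4)
k = 1: no 1:1-free in-range split of k·104 and k·105 into factor pairs; take k = 2
k = 2: N1·N3 = 208 = 13·16, N2·N4 = 210 = 14·15
achieved = 13·16/(14·15) = 104/105; |achieved − target| = 0 ≤ 26/2625 ✓

N1=13 N2=14 N3=16 N4=15 achieved=104/105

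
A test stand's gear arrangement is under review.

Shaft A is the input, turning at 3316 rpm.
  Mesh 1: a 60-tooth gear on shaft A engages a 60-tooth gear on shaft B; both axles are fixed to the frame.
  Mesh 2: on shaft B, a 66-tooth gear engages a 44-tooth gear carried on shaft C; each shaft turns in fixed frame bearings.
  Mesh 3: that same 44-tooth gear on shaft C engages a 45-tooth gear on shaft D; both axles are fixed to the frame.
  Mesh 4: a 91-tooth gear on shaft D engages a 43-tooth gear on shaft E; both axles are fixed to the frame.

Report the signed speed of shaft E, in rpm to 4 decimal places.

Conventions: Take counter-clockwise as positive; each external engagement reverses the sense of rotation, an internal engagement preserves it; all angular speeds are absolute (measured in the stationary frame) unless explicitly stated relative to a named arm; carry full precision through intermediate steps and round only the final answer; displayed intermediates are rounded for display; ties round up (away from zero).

+10292.4527 rpm

topology: fixed-axis compound train — 4 meshes, A→E
mesh 1 [60T→60T]: ω = 3316.0000×60/60 = 3316.0000 rpm, sense flips to −
mesh 2 [66T→44T]: ω = 3316.0000×66/44 = 4974.0000 rpm, sense flips to +
mesh 3 [44T→45T]: ω = 4974.0000×44/45 = 4863.4667 rpm, sense flips to −
mesh 4 [91T→43T]: ω = 4863.4667×91/43 = 10292.4527 rpm, sense flips to +
signed output speed = +10292.4527 rpm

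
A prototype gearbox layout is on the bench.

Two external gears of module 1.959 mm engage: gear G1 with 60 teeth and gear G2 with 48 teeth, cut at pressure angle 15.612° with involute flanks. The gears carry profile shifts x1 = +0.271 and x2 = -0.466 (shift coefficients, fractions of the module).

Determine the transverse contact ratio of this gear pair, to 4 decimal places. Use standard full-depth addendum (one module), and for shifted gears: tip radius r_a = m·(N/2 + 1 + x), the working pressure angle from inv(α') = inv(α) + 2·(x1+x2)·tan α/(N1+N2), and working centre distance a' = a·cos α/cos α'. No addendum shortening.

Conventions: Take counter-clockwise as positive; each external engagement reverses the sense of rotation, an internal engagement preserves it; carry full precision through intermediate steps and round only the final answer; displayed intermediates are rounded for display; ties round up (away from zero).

2.1196

class = single-mesh tooth geometry [involute pair 60T × 48T, m = 1.959]
base radii: r_b1 = 56.601753, r_b2 = 45.281402
tip radii: r_a1 = 61.259889, r_a2 = 48.062106
inv(α') = inv(15.612°) + 2·(+0.271-0.466)·tan α/(60+48) = 0.00594094  ⇒  α' = 14.83134°
a' = a·cos α / cos α' = 105.7860·cos 15.612°/cos 14.83134° = 105.394531
action lengths: √(r_a1²−r_b1²) = 23.431082, √(r_a2²−r_b2²) = 16.110886
base pitch p_b = π·m·cos α = 5.927322
CR = (23.431082 + 16.110886 − 105.394531·sin 14.83134°)/5.927322 = 2.119616
contact ratio ≈ 2.1196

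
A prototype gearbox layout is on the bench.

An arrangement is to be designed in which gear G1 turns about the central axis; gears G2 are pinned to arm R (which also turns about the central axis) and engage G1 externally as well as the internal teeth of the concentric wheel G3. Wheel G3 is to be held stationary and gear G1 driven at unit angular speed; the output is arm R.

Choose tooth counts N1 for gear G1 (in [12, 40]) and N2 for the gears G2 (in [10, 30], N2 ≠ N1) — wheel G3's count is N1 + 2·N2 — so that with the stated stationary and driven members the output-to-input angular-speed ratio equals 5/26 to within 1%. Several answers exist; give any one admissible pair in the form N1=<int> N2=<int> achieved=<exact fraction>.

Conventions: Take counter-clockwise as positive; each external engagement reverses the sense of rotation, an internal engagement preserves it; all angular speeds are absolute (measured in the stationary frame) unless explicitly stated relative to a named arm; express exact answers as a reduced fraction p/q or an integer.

N1=15 N2=24 achieved=5/26

design class (target 5/26): planetary set
Willis with ω_ring = 0: ω_arm/ω_sun = N1/(N1+N3); set equal to 5/26  ⇒  N3/N1 = 1/(5/26) − 1 = 21/5
N3 = N1 + 2·N2  ⇒  N2/N1 = (N3/N1 − 1)/2 = (21/5 − 1)/2 = 8/5
smallest multiple with N1 ≥ 12 and N2 ≥ 10: k = 3  ⇒  N1 = 3·5 = 15, N2 = 3·8 = 24 (N1 ≤ 40, N2 ≤ 30, N2 ≠ N1 ✓), N3 = 15 + 2·24 = 63
check: N1/(N1+N3) with N1 = 15, N3 = 63 gives 5/26; |achieved − target| = 0 ≤ 1/520 ✓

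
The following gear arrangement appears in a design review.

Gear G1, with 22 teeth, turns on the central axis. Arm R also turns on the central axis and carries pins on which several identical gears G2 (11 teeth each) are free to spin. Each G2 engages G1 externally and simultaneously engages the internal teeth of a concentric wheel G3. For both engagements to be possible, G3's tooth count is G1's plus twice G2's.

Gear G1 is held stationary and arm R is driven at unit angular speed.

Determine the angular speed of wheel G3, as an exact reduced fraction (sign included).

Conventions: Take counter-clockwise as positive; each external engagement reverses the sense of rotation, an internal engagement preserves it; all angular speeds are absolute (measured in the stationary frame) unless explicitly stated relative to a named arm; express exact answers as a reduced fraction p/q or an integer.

3/2

planetary set (22T centre, 11T on arm, 44T internal) — Willis relation
ring teeth: 22 + 2·11 = 44
22(ω_sun−ω_arm) = −44(ω_ring−ω_arm),  ω_sun = 0, ω_arm = 1
ω_ring = 1 − (22/44)(0−1) = 3/2
exact speed ratio = 3/2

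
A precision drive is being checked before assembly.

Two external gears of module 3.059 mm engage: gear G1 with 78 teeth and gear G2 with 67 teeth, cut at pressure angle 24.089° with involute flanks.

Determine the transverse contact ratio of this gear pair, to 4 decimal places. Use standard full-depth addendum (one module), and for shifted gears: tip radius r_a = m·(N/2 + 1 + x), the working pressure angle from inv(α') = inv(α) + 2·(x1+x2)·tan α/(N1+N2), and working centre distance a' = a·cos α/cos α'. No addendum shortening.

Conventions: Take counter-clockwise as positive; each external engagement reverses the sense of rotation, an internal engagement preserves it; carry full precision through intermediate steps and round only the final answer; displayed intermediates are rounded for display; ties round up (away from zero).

1.6065

recognized (one external pair, fixed centres): single-mesh tooth geometry, m = 3.059, N1 = 78, N2 = 67
base radii: r_b1 = 108.911381, r_b2 = 93.552083
tip radii: r_a1 = 122.360000, r_a2 = 105.535500
no profile shift: α' = α, a' = a
action lengths: √(r_a1²−r_b1²) = 55.769891, √(r_a2²−r_b2²) = 48.844134
base pitch p_b = π·m·cos α = 8.773210
CR = (55.769891 + 48.844134 − 221.777500·sin 24.08900°)/8.773210 = 1.606525
contact ratio ≈ 1.6065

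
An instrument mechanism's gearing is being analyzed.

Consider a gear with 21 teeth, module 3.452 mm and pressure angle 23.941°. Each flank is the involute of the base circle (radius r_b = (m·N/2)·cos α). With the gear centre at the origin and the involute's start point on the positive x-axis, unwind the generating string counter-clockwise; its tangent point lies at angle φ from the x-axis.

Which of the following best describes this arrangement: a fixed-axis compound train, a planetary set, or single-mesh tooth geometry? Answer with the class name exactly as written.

single-mesh tooth geometry

single-mesh involute tooth geometry (21T wheel at module 3.452)
classification: single-mesh tooth geometry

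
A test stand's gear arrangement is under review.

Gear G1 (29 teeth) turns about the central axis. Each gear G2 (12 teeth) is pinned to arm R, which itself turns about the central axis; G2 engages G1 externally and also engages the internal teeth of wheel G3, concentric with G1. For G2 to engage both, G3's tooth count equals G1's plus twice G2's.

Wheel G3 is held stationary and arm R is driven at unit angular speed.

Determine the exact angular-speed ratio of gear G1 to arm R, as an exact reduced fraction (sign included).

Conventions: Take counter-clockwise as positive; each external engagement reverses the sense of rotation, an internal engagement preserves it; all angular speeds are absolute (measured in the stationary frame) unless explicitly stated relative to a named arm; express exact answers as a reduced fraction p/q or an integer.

topology: planetary set — G1 29T / G2 12T / G3 53T, arm = carrier (Willis)
ring teeth: 29 + 2·12 = 53
29(ω_sun−ω_arm) = −53(ω_ring−ω_arm),  ω_ring = 0, ω_arm = 1
ω_sun = 1 − (53/29)(0−1) = 82/29
ω_out/ω_in = 82/29

82/29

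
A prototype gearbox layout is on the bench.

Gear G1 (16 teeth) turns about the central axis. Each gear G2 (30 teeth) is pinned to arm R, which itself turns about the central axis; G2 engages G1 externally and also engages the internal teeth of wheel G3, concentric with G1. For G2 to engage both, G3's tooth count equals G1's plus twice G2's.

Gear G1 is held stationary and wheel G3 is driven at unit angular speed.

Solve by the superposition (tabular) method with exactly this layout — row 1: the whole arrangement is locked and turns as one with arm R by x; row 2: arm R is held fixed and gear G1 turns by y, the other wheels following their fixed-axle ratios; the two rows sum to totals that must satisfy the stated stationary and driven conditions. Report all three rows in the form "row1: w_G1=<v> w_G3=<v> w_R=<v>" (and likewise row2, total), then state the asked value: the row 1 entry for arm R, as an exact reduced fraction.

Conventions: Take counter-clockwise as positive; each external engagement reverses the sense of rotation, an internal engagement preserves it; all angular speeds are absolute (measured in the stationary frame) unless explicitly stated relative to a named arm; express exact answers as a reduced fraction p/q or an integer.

row1: w_G1=19/23 w_G3=19/23 w_R=19/23
row2: w_G1=-19/23 w_G3=4/23 w_R=0
total: w_G1=0 w_G3=1 w_R=19/23
asked value: 19/23

recognized (axles ride arm R): planetary set, 16/30/76 teeth
row 1 — lock + rotate with arm: ω_sun = ω_ring = ω_arm = x
row 2: sun turns y, ring = −(16/76)·y, arm 0
boundary: total ω_sun = x + y = 0 and total ω_ring = x − (16/76)·y = 1  ⇒  y = -19/23, x = 19/23
row 2 ring = −(16/76)·(-19/23) = 4/23
totals (row 1 + row 2): sun 19/23 + (-19/23) = 0, ring 19/23 + 4/23 = 1, arm 19/23 + 0 = 19/23
asked cell (row1, arm) = 19/23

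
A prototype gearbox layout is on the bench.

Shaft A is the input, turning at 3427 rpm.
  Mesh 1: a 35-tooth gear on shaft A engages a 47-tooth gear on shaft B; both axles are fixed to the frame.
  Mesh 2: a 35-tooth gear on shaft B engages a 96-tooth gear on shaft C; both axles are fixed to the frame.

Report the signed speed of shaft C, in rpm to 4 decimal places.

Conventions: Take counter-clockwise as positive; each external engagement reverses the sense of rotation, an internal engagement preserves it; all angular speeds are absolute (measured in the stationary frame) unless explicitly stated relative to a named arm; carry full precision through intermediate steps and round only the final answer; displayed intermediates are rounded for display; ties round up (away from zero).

+930.4244 rpm

recognized (3 fixed axles, 2 meshes): fixed-axis compound train
mesh 1 [35T→47T]: ω = 3427.0000×35/47 = 2552.0213 rpm, sense flips to −
mesh 2 [35T→96T]: ω = 2552.0213×35/96 = 930.4244 rpm, sense flips to +
signed output speed = +930.4244 rpm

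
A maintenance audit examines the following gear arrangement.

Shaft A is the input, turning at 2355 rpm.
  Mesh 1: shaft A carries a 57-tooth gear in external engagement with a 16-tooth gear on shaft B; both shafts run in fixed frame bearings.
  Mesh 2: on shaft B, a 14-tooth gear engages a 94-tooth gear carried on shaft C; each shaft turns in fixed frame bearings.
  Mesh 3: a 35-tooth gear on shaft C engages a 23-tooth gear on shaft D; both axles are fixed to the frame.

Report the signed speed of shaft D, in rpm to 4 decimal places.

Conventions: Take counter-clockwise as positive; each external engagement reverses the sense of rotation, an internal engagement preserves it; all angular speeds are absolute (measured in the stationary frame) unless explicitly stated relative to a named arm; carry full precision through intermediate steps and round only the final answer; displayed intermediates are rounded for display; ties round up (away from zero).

-1901.4555 rpm

recognized (4 fixed axles, 3 meshes): fixed-axis compound train
mesh 1 [57T→16T]: ω = 2355.0000×57/16 = 8389.6875 rpm, sense flips to −
mesh 2 [14T→94T]: ω = 8389.6875×14/94 = 1249.5279 rpm, sense flips to +
mesh 3 [35T→23T]: ω = 1249.5279×35/23 = 1901.4555 rpm, sense flips to −
signed output speed = -1901.4555 rpm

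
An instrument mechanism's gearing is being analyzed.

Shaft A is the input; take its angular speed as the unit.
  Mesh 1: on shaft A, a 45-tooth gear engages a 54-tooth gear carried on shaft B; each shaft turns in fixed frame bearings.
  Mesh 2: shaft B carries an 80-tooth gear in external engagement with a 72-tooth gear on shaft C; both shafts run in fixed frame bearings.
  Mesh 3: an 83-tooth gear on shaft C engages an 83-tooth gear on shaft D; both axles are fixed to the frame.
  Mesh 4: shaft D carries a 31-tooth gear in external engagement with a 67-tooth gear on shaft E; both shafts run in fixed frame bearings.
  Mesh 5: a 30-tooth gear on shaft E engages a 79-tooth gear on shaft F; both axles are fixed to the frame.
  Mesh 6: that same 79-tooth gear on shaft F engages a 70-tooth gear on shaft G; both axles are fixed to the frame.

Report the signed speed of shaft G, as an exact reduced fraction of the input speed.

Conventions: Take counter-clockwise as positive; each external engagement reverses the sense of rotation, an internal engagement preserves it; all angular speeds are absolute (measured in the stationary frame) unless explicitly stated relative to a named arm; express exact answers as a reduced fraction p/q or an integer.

775/4221

6-mesh fixed-axis compound train (all bearings frame-fixed)
mesh 1 [45T→54T]: |ω|/ω_in = 1×45/54 = 5/6, sense flips to −
mesh 2 [80T→72T]: |ω|/ω_in = (5/6)×80/72 = 25/27, sense flips to +
mesh 3 [83T→83T]: |ω|/ω_in = (25/27)×83/83 = 25/27, sense flips to −
mesh 4 [31T→67T]: |ω|/ω_in = (25/27)×31/67 = 775/1809, sense flips to +
mesh 5 [30T→79T]: |ω|/ω_in = (775/1809)×30/79 = 7750/47637, sense flips to −
mesh 6 [79T→70T]: |ω|/ω_in = (7750/47637)×79/70 = 775/4221, sense flips to +
signed output speed (× input speed) = 775/4221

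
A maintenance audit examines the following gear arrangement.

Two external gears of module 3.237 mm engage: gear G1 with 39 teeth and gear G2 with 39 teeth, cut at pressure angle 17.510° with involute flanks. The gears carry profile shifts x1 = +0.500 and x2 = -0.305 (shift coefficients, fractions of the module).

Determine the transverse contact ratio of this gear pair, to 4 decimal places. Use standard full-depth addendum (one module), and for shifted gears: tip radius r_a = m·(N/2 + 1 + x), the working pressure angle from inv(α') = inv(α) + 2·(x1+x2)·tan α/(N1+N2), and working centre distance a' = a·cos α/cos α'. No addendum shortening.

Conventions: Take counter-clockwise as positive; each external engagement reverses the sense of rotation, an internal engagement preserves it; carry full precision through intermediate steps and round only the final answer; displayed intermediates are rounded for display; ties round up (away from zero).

1.7617

class = single-mesh tooth geometry [involute pair 39T × 39T, m = 3.237]
base radii: r_b1 = 60.196731, r_b2 = 60.196731
tip radii: r_a1 = 67.977000, r_a2 = 65.371215
inv(α') = inv(17.510°) + 2·(+0.500-0.305)·tan α/(39+39) = 0.01146098  ⇒  α' = 18.37191°
a' = a·cos α / cos α' = 126.2430·cos 17.510°/cos 18.37191° = 126.859405
action lengths: √(r_a1²−r_b1²) = 31.578887, √(r_a2²−r_b2²) = 25.490182
base pitch p_b = π·m·cos α = 9.698134
CR = (31.578887 + 25.490182 − 126.859405·sin 18.37191°)/9.698134 = 1.761683
contact ratio ≈ 1.7617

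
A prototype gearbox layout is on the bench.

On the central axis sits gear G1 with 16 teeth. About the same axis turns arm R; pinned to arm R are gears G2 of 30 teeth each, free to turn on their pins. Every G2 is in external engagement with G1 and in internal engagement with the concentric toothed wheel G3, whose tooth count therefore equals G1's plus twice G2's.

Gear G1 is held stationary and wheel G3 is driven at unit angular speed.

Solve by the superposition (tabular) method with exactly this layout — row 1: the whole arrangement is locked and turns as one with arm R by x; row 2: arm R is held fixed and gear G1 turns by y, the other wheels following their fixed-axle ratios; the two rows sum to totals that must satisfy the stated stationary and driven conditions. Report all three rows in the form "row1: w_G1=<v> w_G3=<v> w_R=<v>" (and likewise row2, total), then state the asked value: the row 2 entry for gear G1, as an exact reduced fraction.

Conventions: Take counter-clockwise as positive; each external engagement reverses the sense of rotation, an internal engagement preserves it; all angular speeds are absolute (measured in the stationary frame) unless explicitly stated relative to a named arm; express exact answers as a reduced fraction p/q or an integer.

row1: w_G1=19/23 w_G3=19/23 w_R=19/23
row2: w_G1=-19/23 w_G3=4/23 w_R=0
total: w_G1=0 w_G3=1 w_R=19/23
asked value: -19/23

recognized (axles ride arm R): planetary set, 16/30/76 teeth
row 1 — lock + rotate with arm: ω_sun = ω_ring = ω_arm = x
row 2: sun turns y, ring = −(16/76)·y, arm 0
boundary: total ω_sun = x + y = 0 and total ω_ring = x − (16/76)·y = 1  ⇒  y = -19/23, x = 19/23
row 2 ring = −(16/76)·(-19/23) = 4/23
totals (row 1 + row 2): sun 19/23 + (-19/23) = 0, ring 19/23 + 4/23 = 1, arm 19/23 + 0 = 19/23
asked cell (row2, sun) = -19/23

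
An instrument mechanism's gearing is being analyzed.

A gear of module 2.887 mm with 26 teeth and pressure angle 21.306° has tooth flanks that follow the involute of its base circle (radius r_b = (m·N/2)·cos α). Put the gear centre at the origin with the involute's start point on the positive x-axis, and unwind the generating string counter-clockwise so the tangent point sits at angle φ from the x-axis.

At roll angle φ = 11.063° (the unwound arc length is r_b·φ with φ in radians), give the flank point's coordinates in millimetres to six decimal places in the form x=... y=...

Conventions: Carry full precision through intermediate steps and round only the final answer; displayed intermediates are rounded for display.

recognized (one wheel, involute flank): single-mesh tooth geometry, m = 2.887, N = 26
pitch radius r_p = m·N/2 = 2.887·26/2 = 37.531000
base radius r_b = r_p·cos α = 37.531000·cos 21.306° = 34.965876
roll angle φ = 11.063° = 0.19308578 rad
x = r_b·(cos φ + φ·sin φ) = 35.611614
y = r_b·(sin φ − φ·cos φ) = 0.083590

x=35.611614 y=0.083590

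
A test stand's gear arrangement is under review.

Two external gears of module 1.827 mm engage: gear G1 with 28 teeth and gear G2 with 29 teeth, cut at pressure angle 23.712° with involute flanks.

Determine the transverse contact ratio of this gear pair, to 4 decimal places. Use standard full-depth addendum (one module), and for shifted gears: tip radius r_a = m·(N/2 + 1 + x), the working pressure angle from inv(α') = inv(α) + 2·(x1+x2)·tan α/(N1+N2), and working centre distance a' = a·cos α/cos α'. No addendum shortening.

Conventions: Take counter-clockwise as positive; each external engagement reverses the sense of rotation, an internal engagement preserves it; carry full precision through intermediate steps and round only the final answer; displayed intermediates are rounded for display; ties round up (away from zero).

1.5053

single-mesh involute tooth geometry (28T engaging 29T at module 1.827)
base radii: r_b1 = 23.418664, r_b2 = 24.255045
tip radii: r_a1 = 27.405000, r_a2 = 28.318500
no profile shift: α' = α, a' = a
action lengths: √(r_a1²−r_b1²) = 14.233770, √(r_a2²−r_b2²) = 14.616095
base pitch p_b = π·m·cos α = 5.255136
CR = (14.233770 + 14.616095 − 52.069500·sin 23.71200°)/5.255136 = 1.505320
contact ratio ≈ 1.5053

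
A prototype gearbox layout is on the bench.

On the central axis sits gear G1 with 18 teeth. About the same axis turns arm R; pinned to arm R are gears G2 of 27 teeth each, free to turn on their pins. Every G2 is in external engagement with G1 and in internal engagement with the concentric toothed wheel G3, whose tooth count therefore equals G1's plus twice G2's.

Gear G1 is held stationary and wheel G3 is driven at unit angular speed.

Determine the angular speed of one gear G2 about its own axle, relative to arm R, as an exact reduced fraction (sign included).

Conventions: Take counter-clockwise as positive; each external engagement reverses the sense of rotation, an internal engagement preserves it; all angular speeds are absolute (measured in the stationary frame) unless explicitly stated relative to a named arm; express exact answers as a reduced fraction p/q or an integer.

topology: planetary set — G1 18T / G2 27T / G3 72T, arm = carrier (Willis)
ring teeth: 18 + 2·27 = 72
18(ω_sun−ω_arm) = −72(ω_ring−ω_arm),  ω_sun = 0, ω_ring = 1
18(0−ω_arm) = −72(1−ω_arm)  ⇒  90·ω_arm = 72  ⇒  ω_arm = 4/5
sun–planet mesh: 18·(0−4/5) = −27·(ω_p−ω_arm)  ⇒  ω_p−ω_arm = 8/15
exact speed ratio = 8/15

8/15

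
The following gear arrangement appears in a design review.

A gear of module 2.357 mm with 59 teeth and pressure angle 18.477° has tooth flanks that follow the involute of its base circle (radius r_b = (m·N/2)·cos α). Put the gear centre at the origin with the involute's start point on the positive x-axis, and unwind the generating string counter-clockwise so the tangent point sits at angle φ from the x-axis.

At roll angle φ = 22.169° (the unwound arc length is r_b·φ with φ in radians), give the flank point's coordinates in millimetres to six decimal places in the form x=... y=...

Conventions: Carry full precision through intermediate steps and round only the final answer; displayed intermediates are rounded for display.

x=70.700427 y=1.254382

topology: single-mesh involute geometry — m = 2.357, N = 59
pitch radius r_p = m·N/2 = 2.357·59/2 = 69.531500
base radius r_b = r_p·cos α = 69.531500·cos 18.477° = 65.947217
roll angle φ = 22.169° = 0.38692204 rad
x = r_b·(cos φ + φ·sin φ) = 70.700427
y = r_b·(sin φ − φ·cos φ) = 1.254382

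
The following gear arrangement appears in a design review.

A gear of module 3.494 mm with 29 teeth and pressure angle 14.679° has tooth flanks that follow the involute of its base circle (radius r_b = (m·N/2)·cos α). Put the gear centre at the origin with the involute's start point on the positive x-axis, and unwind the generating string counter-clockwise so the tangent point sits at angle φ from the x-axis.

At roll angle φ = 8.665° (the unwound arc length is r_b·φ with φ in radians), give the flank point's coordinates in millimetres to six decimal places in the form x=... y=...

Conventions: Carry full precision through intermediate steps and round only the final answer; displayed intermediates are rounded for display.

single-mesh involute tooth geometry (29T wheel at module 3.494)
pitch radius r_p = m·N/2 = 3.494·29/2 = 50.663000
base radius r_b = r_p·cos α = 50.663000·cos 14.679° = 49.009395
roll angle φ = 8.665° = 0.15123278 rad
x = r_b·(cos φ + φ·sin φ) = 49.566650
y = r_b·(sin φ − φ·cos φ) = 0.056377

x=49.566650 y=0.056377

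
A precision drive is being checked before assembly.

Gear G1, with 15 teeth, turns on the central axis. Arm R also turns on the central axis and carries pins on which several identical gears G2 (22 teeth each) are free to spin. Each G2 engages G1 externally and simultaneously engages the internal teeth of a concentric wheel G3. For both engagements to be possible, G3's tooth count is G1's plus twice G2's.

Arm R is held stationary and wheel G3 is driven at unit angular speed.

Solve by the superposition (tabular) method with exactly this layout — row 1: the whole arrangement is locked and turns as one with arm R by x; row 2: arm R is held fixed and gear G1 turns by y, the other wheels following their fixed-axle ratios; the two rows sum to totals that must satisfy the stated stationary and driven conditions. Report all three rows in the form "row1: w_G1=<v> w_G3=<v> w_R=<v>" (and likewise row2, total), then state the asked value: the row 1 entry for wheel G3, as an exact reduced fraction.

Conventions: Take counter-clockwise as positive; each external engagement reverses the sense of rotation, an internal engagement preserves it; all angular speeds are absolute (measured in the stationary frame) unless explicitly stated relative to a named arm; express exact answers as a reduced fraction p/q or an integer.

planetary set (15T centre, 22T on arm, 59T internal) — Willis relation
row 1 — lock + rotate with arm: ω_sun = ω_ring = ω_arm = x
superposition row 2 [arm held]: sun y, ring −(15/59)·y, arm 0
boundary: total ω_arm = x = 0 and total ω_ring = x − (15/59)·y = 1  ⇒  y = -59/15, x = 0
row 2 ring = −(15/59)·(-59/15) = 1
totals (row 1 + row 2): sun 0 + (-59/15) = -59/15, ring 0 + 1 = 1, arm 0 + 0 = 0
asked cell (row1, ring) = 0

row1: w_G1=0 w_G3=0 w_R=0
row2: w_G1=-59/15 w_G3=1 w_R=0
total: w_G1=-59/15 w_G3=1 w_R=0
asked value: 0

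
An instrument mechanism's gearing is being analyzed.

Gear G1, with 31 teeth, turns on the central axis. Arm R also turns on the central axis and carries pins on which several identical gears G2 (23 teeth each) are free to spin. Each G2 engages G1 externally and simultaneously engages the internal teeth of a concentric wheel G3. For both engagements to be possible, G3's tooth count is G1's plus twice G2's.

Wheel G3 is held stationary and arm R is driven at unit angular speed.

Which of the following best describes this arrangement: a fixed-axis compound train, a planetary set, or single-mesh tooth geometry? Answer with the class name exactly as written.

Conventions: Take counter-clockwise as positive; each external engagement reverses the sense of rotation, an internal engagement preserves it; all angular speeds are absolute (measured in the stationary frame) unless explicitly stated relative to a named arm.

planetary set

recognized (axles ride arm R): planetary set, 31/23/77 teeth
classification: planetary set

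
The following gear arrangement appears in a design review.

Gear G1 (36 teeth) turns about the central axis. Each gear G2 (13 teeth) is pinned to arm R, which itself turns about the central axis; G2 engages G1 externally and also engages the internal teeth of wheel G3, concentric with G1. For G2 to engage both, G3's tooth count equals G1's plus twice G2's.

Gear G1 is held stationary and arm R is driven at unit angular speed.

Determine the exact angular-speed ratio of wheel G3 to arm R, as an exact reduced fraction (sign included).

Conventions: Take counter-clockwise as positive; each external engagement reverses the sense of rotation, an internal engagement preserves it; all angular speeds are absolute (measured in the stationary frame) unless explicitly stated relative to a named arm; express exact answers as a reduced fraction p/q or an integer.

49/31

topology: planetary set — G1 36T / G2 13T / G3 62T, arm = carrier (Willis)
ring teeth: 36 + 2·13 = 62
36(ω_sun−ω_arm) = −62(ω_ring−ω_arm),  ω_sun = 0, ω_arm = 1
ω_ring = 1 − (36/62)(0−1) = 49/31
ω_out/ω_in = 49/31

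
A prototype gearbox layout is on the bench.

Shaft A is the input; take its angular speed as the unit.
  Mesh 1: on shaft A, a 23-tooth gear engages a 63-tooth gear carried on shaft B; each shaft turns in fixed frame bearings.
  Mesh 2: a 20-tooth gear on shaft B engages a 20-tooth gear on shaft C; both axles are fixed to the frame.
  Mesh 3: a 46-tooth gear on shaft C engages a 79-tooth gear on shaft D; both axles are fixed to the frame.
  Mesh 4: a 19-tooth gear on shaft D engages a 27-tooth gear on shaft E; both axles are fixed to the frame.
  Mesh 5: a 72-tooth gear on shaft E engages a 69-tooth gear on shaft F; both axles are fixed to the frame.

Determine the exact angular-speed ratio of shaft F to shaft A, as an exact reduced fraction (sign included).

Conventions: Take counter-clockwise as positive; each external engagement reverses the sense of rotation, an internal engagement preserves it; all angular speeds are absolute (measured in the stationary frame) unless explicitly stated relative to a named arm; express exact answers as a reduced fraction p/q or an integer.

class = fixed-axis compound train [5 meshes; 5 ratios multiply, 5 sense flips]
mesh 1 [23T→63T]: running ratio 23/63, sense −
mesh 2 [20T→20T]: running ratio 23/63, sense +
mesh 3 [46T→79T]: running ratio 1058/4977, sense −
mesh 4 [19T→27T]: running ratio 20102/134379, sense +
mesh 5 [72T→69T]: running ratio 6992/44793, sense −
ω_out/ω_in = -6992/44793

-6992/44793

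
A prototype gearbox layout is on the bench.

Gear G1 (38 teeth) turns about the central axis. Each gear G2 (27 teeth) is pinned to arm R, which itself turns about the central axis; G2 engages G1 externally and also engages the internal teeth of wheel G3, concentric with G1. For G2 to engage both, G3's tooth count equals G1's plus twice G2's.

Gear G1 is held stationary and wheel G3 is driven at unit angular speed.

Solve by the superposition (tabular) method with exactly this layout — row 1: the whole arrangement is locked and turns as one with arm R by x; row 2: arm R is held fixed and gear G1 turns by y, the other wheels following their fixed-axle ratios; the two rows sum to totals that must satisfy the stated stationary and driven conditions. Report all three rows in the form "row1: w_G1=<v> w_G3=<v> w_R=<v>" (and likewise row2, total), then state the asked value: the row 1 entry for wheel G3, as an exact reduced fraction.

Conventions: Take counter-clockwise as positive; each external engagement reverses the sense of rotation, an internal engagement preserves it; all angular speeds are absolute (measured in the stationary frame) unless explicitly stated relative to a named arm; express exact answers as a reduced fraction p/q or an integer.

topology: planetary set — G1 38T / G2 27T / G3 92T, arm = carrier (Willis)
row 1 (train locked, turned with arm): all members turn x
row 2 (arm held, sun turns y): ω_ring = −(38/92)·y, ω_arm = 0
boundary: total ω_sun = x + y = 0 and total ω_ring = x − (38/92)·y = 1  ⇒  y = -46/65, x = 46/65
row 2 ring = −(38/92)·(-46/65) = 19/65
totals (row 1 + row 2): sun 46/65 + (-46/65) = 0, ring 46/65 + 19/65 = 1, arm 46/65 + 0 = 46/65
asked cell (row1, ring) = 46/65

row1: w_G1=46/65 w_G3=46/65 w_R=46/65
row2: w_G1=-46/65 w_G3=19/65 w_R=0
total: w_G1=0 w_G3=1 w_R=46/65
asked value: 46/65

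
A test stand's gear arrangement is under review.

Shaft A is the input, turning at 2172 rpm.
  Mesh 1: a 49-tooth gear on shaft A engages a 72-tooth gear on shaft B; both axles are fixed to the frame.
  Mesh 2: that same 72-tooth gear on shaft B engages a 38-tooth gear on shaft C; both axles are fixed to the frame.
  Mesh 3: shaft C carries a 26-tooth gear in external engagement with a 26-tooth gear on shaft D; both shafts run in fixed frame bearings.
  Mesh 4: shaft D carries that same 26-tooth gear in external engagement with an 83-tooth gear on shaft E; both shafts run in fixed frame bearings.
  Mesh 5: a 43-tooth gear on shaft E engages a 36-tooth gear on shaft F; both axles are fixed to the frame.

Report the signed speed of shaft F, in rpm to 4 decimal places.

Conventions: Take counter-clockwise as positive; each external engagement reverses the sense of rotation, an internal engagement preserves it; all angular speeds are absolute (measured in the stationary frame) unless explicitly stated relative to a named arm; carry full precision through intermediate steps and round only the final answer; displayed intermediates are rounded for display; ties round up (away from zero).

-1047.9330 rpm

class = fixed-axis compound train [5 meshes; 5 ratios multiply, 5 sense flips]
mesh 1 [49T→72T]: ω = 2172.0000×49/72 = 1478.1667 rpm, sense flips to −
mesh 2 [72T→38T]: ω = 1478.1667×72/38 = 2800.7368 rpm, sense flips to +
mesh 3 [26T→26T]: ω = 2800.7368×26/26 = 2800.7368 rpm, sense flips to −
mesh 4 [26T→83T]: ω = 2800.7368×26/83 = 877.3393 rpm, sense flips to +
mesh 5 [43T→36T]: ω = 877.3393×43/36 = 1047.9330 rpm, sense flips to −
signed output speed = -1047.9330 rpm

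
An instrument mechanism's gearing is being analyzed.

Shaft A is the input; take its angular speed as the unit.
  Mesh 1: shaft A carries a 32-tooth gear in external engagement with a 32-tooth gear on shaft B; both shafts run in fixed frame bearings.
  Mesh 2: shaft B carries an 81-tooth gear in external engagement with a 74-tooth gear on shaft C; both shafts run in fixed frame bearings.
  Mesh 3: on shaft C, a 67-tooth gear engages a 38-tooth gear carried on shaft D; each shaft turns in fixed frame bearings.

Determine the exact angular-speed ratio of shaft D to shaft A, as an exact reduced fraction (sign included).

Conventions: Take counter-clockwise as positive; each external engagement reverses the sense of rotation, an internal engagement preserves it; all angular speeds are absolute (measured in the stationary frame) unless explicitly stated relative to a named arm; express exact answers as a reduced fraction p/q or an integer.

-5427/2812

class = fixed-axis compound train [3 meshes; 3 ratios multiply, 3 sense flips]
mesh 1 [32T→32T]: running ratio 1, sense −
mesh 2 [81T→74T]: running ratio 81/74, sense +
mesh 3 [67T→38T]: running ratio 5427/2812, sense −
ω_out/ω_in = -5427/2812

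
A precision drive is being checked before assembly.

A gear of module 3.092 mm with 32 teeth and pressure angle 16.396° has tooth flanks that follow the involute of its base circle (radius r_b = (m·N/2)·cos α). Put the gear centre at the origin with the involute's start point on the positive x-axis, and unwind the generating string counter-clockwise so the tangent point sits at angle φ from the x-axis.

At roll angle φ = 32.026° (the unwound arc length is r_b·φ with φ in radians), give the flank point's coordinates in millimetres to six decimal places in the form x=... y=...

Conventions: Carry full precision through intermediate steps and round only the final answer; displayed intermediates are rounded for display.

recognized (one wheel, involute flank): single-mesh tooth geometry, m = 3.092, N = 32
pitch radius r_p = m·N/2 = 3.092·32/2 = 49.472000
base radius r_b = r_p·cos α = 49.472000·cos 16.396° = 47.460156
roll angle φ = 32.026° = 0.55895915 rad
x = r_b·(cos φ + φ·sin φ) = 54.305137
y = r_b·(sin φ − φ·cos φ) = 2.677430

x=54.305137 y=2.677430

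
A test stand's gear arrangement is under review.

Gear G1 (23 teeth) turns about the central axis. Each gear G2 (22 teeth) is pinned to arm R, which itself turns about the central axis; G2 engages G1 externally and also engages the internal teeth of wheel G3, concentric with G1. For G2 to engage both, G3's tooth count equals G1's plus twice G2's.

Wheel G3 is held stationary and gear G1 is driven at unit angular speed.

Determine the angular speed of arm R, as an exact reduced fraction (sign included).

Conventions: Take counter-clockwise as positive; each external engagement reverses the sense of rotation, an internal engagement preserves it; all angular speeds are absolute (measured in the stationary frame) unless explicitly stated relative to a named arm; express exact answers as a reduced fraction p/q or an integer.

class = planetary set [G3 = 23+2·22 = 67; Willis about the carrier]
ring teeth: 23 + 2·22 = 67
23(ω_sun−ω_arm) = −67(ω_ring−ω_arm),  ω_ring = 0, ω_sun = 1
23(1−ω_arm) = −67(0−ω_arm)  ⇒  90·ω_arm = 23  ⇒  ω_arm = 23/90
exact speed ratio = 23/90

23/90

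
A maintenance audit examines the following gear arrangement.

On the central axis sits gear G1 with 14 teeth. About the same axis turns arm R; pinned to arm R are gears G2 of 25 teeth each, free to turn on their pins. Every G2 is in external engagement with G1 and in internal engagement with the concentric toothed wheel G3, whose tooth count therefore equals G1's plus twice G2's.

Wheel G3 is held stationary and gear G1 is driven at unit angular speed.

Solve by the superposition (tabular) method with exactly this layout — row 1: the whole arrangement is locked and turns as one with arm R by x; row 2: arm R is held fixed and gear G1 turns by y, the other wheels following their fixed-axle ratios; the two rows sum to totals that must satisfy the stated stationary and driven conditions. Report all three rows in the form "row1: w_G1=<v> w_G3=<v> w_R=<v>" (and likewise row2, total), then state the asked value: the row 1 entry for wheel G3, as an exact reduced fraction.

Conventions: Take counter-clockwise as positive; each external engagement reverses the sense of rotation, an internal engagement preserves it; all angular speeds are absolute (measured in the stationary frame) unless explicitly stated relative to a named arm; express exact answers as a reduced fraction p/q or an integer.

planetary set (14T centre, 25T on arm, 64T internal) — Willis relation
superposition row 1 [locked train]: every member turns x
row 2: sun turns y, ring = −(14/64)·y, arm 0
boundary: total ω_ring = x − (14/64)·y = 0 and total ω_sun = x + y = 1  ⇒  y = 32/39, x = 7/39
row 2 ring = −(14/64)·32/39 = -7/39
totals (row 1 + row 2): sun 7/39 + 32/39 = 1, ring 7/39 + (-7/39) = 0, arm 7/39 + 0 = 7/39
asked cell (row1, ring) = 7/39

row1: w_G1=7/39 w_G3=7/39 w_R=7/39
row2: w_G1=32/39 w_G3=-7/39 w_R=0
total: w_G1=1 w_G3=0 w_R=7/39
asked value: 7/39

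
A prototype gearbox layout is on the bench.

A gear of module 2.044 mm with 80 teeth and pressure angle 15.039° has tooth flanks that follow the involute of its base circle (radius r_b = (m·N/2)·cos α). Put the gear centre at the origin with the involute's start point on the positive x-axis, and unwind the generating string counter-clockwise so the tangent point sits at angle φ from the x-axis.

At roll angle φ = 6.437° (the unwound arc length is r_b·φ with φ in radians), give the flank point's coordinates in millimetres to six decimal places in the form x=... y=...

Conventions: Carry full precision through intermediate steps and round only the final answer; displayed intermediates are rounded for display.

class = single-mesh tooth geometry [base-circle involute, m = 2.044, 80T]
pitch radius r_p = m·N/2 = 2.044·80/2 = 81.760000
base radius r_b = r_p·cos α = 81.760000·cos 15.039° = 78.959673
roll angle φ = 6.437° = 0.11234684 rad
x = r_b·(cos φ + φ·sin φ) = 79.456409
y = r_b·(sin φ − φ·cos φ) = 0.037275

x=79.456409 y=0.037275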